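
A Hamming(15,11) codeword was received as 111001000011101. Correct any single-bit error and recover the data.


Syndrome = 3: error at position 3

Data: 00100011101 (corrected bit 3)


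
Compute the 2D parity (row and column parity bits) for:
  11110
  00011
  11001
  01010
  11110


Row parities: 00100
Column parities: 10000

Row P: 00100, Col P: 10000, Corner: 1


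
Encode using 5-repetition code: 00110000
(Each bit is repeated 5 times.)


Each bit -> 5 copies

0000000000111111111100000000000000000000


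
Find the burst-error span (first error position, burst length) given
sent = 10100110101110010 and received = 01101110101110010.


XOR: 11001000000000000

Burst at position 0, length 5


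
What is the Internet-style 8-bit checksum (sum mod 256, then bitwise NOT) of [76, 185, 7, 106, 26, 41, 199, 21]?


Sum = 661 mod 256 = 149
Complement = 106

106


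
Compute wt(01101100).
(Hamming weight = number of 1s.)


Counting 1s in 01101100

4


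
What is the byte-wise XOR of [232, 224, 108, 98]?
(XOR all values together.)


XOR chain: 232 ^ 224 ^ 108 ^ 98 = 6

6


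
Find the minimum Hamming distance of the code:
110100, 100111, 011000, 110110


Comparing all pairs, minimum distance: 1
Can detect 0 errors, correct 0 errors

1


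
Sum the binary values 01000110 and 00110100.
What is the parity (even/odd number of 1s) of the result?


01000110 = 70
00110100 = 52
Sum = 122 = 1111010
1s count = 5

odd parity (5 ones in 1111010)


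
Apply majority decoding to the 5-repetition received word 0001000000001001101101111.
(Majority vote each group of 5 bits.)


Groups: 00010, 00000, 00100, 11011, 01111
Majority votes: 00011

00011


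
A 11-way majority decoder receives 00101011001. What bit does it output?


Ones: 5 out of 11
Threshold: 6

0 (5/11 voted 1)


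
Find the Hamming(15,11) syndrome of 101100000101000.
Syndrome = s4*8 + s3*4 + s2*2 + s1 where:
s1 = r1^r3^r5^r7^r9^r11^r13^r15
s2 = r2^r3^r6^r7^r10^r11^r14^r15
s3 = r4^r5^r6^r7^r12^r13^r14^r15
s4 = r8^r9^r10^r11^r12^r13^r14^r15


s1=0, s2=0, s3=0, s4=0

Syndrome = 0 (no error)


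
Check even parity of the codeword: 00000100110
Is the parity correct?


Number of 1s: 3

No, parity error (3 ones)


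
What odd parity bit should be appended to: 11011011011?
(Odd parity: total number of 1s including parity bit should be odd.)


Number of 1s in data: 8
Parity bit: 1

1


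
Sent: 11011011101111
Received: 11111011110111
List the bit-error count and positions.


XOR: 00100000011000

3 error(s) at position(s): 2, 9, 10


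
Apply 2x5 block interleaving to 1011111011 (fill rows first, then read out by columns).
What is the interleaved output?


Matrix:
  10111
  11011
Read columns: 1101101111

1101101111


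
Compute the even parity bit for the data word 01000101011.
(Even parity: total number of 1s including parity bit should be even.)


Number of 1s in data: 5
Parity bit: 1

1


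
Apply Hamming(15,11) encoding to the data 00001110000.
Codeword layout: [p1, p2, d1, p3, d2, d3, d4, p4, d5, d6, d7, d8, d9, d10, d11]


Parity bits: p1=0, p2=0, p3=0, p4=1

000000011110000


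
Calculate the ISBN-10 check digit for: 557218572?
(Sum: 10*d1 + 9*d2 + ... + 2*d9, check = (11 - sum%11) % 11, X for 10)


Weighted sum: 256
256 mod 11 = 3

Check digit: 8


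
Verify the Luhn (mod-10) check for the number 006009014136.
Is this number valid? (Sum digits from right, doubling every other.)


Luhn sum = 34
34 mod 10 = 4

Invalid (Luhn sum mod 10 = 4)


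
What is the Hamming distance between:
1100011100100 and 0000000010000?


XOR: 1100011110100
Count of 1s: 7

7


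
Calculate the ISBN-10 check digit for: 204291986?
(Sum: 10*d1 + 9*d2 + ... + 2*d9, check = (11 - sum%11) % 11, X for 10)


Weighted sum: 197
197 mod 11 = 10

Check digit: 1


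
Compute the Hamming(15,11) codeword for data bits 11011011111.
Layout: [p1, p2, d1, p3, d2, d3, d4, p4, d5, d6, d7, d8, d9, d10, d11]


Parity bits: p1=1, p2=1, p3=0, p4=0

111010101011111


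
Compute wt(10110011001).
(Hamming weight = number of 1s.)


Counting 1s in 10110011001

6


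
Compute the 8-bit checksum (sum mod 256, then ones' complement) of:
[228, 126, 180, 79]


Sum = 613 mod 256 = 101
Complement = 154

154


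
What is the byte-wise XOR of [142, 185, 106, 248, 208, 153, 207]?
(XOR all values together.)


XOR chain: 142 ^ 185 ^ 106 ^ 248 ^ 208 ^ 153 ^ 207 = 35

35


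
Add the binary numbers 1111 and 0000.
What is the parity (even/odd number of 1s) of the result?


1111 = 15
0000 = 0
Sum = 15 = 1111
1s count = 4

even parity (4 ones in 1111)


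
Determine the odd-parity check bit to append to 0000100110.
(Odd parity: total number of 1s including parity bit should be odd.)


Number of 1s in data: 3
Parity bit: 0

0


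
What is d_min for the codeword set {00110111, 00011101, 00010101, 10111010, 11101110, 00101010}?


Comparing all pairs, minimum distance: 1
Can detect 0 errors, correct 0 errors

1


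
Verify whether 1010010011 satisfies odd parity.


Number of 1s: 5

Yes, parity is correct (5 ones)


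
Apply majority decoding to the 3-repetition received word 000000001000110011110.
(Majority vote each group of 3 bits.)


Groups: 000, 000, 001, 000, 110, 011, 110
Majority votes: 0000111

0000111


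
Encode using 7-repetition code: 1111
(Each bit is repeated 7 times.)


Each bit -> 7 copies

1111111111111111111111111111


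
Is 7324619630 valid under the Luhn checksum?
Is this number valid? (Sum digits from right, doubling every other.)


Luhn sum = 41
41 mod 10 = 1

Invalid (Luhn sum mod 10 = 1)


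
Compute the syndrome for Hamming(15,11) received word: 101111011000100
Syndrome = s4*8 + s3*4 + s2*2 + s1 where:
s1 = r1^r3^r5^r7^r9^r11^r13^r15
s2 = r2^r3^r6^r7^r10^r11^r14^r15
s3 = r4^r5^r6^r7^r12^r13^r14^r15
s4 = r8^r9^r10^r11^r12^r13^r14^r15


s1=1, s2=0, s3=0, s4=1

Syndrome = 9 (error at position 9)


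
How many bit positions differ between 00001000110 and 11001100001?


XOR: 11000100111
Count of 1s: 6

6


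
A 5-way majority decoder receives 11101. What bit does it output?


Ones: 4 out of 5
Threshold: 3

1 (4/5 voted 1)


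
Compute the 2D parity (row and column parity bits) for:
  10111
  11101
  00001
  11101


Row parities: 0010
Column parities: 10110

Row P: 0010, Col P: 10110, Corner: 1


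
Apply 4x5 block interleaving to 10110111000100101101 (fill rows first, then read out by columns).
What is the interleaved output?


Matrix:
  10110
  11100
  01001
  01101
Read columns: 11000111110110000011

11000111110110000011


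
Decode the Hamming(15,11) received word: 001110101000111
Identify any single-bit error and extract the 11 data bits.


Syndrome = 0: no error detected

Data: 11011000111 (no errors)


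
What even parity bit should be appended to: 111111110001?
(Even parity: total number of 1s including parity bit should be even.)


Number of 1s in data: 9
Parity bit: 1

1


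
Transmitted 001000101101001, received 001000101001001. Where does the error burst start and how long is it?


XOR: 000000000100000

Burst at position 9, length 1


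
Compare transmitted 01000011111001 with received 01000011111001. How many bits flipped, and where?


XOR: 00000000000000

0 errors (received matches sent)


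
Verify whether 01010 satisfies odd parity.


Number of 1s: 2

No, parity error (2 ones)


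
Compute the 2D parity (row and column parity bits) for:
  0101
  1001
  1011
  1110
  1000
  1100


Row parities: 001110
Column parities: 1101

Row P: 001110, Col P: 1101, Corner: 1


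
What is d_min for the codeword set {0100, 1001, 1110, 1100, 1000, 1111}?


Comparing all pairs, minimum distance: 1
Can detect 0 errors, correct 0 errors

1


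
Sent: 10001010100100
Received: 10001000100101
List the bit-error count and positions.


XOR: 00000010000001

2 error(s) at position(s): 6, 13


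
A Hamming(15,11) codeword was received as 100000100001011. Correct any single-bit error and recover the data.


Syndrome = 11: error at position 11

Data: 00010011011 (corrected bit 11)


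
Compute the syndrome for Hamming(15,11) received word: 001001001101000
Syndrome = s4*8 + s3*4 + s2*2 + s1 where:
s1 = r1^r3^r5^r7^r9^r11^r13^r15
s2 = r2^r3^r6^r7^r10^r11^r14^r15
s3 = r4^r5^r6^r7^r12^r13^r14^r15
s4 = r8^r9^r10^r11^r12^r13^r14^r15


s1=0, s2=1, s3=0, s4=1

Syndrome = 10 (error at position 10)


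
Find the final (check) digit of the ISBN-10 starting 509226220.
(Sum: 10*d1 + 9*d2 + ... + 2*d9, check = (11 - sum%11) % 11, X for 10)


Weighted sum: 192
192 mod 11 = 5

Check digit: 6


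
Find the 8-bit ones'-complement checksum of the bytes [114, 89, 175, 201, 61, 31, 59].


Sum = 730 mod 256 = 218
Complement = 37

37


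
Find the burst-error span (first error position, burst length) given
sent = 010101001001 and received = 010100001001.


XOR: 000001000000

Burst at position 5, length 1


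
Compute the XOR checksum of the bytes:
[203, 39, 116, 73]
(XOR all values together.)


XOR chain: 203 ^ 39 ^ 116 ^ 73 = 209

209


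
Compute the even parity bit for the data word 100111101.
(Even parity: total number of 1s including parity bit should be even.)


Number of 1s in data: 6
Parity bit: 0

0


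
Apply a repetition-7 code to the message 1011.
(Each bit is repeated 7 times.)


Each bit -> 7 copies

1111111000000011111111111111


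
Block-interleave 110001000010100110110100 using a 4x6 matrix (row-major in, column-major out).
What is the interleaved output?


Matrix:
  110001
  000010
  100110
  110100
Read columns: 101110010000001101101000

101110010000001101101000


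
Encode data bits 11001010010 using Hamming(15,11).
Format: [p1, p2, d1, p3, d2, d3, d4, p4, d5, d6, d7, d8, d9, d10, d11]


Parity bits: p1=0, p2=1, p3=0, p4=1

011010011010010


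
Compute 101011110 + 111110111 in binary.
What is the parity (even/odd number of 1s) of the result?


101011110 = 350
111110111 = 503
Sum = 853 = 1101010101
1s count = 6

even parity (6 ones in 1101010101)


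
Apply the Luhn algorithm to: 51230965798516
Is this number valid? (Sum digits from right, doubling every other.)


Luhn sum = 60
60 mod 10 = 0

Valid (Luhn sum mod 10 = 0)


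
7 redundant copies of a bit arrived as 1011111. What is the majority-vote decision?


Ones: 6 out of 7
Threshold: 4

1 (6/7 voted 1)


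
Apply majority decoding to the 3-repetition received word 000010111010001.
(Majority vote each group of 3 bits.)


Groups: 000, 010, 111, 010, 001
Majority votes: 00100

00100


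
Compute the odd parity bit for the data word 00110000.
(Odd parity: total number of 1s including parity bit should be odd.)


Number of 1s in data: 2
Parity bit: 1

1


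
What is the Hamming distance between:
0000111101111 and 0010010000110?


XOR: 0010101101001
Count of 1s: 6

6


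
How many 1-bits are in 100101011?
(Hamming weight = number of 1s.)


Counting 1s in 100101011

5


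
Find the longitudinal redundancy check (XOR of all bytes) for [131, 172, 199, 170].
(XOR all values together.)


XOR chain: 131 ^ 172 ^ 199 ^ 170 = 66

66


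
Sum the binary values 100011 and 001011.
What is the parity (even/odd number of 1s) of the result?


100011 = 35
001011 = 11
Sum = 46 = 101110
1s count = 4

even parity (4 ones in 101110)


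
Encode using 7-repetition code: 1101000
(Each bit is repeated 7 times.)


Each bit -> 7 copies

1111111111111100000001111111000000000000000000000


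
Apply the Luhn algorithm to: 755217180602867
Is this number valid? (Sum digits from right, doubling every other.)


Luhn sum = 56
56 mod 10 = 6

Invalid (Luhn sum mod 10 = 6)


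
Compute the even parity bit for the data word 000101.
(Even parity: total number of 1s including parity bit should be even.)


Number of 1s in data: 2
Parity bit: 0

0


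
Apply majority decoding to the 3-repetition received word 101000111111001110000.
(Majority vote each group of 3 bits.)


Groups: 101, 000, 111, 111, 001, 110, 000
Majority votes: 1011010

1011010


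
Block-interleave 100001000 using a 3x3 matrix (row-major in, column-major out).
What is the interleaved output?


Matrix:
  100
  001
  000
Read columns: 100000010

100000010


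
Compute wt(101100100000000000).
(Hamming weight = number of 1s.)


Counting 1s in 101100100000000000

4


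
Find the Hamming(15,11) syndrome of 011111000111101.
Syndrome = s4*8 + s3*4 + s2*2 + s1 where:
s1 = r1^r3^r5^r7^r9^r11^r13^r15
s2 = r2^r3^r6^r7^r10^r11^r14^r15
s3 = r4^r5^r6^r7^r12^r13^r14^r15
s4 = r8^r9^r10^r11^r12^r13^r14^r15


s1=1, s2=0, s3=0, s4=1

Syndrome = 9 (error at position 9)


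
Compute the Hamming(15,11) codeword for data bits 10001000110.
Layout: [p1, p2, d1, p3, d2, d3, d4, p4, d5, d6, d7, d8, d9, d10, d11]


Parity bits: p1=1, p2=0, p3=0, p4=1

101000011000110


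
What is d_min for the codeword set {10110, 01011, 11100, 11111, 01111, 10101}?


Comparing all pairs, minimum distance: 1
Can detect 0 errors, correct 0 errors

1


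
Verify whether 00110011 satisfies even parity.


Number of 1s: 4

Yes, parity is correct (4 ones)


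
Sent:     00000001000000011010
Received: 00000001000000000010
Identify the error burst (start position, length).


XOR: 00000000000000011000

Burst at position 15, length 2


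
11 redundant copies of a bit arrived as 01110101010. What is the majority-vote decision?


Ones: 6 out of 11
Threshold: 6

1 (6/11 voted 1)


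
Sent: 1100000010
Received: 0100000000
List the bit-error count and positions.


XOR: 1000000010

2 error(s) at position(s): 0, 8


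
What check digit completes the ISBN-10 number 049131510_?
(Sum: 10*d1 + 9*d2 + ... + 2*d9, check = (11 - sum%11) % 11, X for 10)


Weighted sum: 161
161 mod 11 = 7

Check digit: 4


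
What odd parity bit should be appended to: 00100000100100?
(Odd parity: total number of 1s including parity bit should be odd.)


Number of 1s in data: 3
Parity bit: 0

0


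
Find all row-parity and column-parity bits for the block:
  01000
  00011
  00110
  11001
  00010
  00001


Row parities: 100111
Column parities: 10111

Row P: 100111, Col P: 10111, Corner: 0


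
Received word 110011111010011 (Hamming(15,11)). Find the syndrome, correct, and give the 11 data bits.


Syndrome = 12: error at position 12

Data: 01111011011 (corrected bit 12)


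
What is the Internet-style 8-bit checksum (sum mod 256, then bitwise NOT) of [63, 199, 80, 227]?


Sum = 569 mod 256 = 57
Complement = 198

198


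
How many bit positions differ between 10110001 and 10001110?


XOR: 00111111
Count of 1s: 6

6


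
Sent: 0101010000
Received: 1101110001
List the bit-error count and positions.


XOR: 1000100001

3 error(s) at position(s): 0, 4, 9


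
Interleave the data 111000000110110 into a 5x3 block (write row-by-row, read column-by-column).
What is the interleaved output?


Matrix:
  111
  000
  000
  110
  110
Read columns: 100111001110000

100111001110000


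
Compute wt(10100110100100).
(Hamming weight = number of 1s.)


Counting 1s in 10100110100100

6


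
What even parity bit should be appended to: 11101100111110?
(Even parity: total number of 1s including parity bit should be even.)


Number of 1s in data: 10
Parity bit: 0

0


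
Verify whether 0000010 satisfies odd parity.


Number of 1s: 1

Yes, parity is correct (1 ones)


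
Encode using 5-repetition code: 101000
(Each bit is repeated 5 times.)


Each bit -> 5 copies

111110000011111000000000000000


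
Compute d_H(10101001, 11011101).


XOR: 01110100
Count of 1s: 4

4


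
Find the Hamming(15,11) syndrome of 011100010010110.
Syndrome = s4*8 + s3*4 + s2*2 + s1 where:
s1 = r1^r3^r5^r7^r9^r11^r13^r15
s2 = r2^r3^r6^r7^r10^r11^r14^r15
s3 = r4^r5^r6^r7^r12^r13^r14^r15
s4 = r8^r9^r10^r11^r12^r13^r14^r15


s1=1, s2=0, s3=1, s4=0

Syndrome = 5 (error at position 5)


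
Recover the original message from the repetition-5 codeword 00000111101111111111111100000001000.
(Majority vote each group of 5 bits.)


Groups: 00000, 11110, 11111, 11111, 11110, 00000, 01000
Majority votes: 0111100

0111100


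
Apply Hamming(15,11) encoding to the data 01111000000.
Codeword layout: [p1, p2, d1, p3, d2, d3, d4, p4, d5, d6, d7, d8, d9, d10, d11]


Parity bits: p1=1, p2=0, p3=1, p4=1

100111111000000


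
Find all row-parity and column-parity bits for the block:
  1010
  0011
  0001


Row parities: 001
Column parities: 1000

Row P: 001, Col P: 1000, Corner: 1


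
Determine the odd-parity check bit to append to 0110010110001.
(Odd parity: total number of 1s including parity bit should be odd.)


Number of 1s in data: 6
Parity bit: 1

1


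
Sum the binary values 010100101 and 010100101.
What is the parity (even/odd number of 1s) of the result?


010100101 = 165
010100101 = 165
Sum = 330 = 101001010
1s count = 4

even parity (4 ones in 101001010)


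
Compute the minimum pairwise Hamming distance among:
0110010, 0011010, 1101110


Comparing all pairs, minimum distance: 2
Can detect 1 errors, correct 0 errors

2


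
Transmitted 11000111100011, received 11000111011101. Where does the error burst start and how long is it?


XOR: 00000000111110

Burst at position 8, length 5


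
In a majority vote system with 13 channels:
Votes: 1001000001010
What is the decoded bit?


Ones: 4 out of 13
Threshold: 7

0 (4/13 voted 1)


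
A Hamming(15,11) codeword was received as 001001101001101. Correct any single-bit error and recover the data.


Syndrome = 5: error at position 5

Data: 11111001101 (corrected bit 5)


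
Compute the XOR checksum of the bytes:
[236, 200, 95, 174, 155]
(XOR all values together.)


XOR chain: 236 ^ 200 ^ 95 ^ 174 ^ 155 = 78

78


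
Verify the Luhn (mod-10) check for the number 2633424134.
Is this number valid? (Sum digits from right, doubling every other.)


Luhn sum = 48
48 mod 10 = 8

Invalid (Luhn sum mod 10 = 8)


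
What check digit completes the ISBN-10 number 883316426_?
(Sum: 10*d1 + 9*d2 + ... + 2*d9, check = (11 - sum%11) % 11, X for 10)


Weighted sum: 267
267 mod 11 = 3

Check digit: 8


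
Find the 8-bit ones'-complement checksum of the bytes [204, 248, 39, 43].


Sum = 534 mod 256 = 22
Complement = 233

233


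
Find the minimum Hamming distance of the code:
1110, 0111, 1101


Comparing all pairs, minimum distance: 2
Can detect 1 errors, correct 0 errors

2


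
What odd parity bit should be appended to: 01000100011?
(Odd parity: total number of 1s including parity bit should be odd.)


Number of 1s in data: 4
Parity bit: 1

1


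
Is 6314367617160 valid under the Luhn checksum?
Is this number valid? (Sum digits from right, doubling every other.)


Luhn sum = 47
47 mod 10 = 7

Invalid (Luhn sum mod 10 = 7)


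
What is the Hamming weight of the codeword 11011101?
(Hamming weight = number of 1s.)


Counting 1s in 11011101

6


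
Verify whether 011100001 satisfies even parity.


Number of 1s: 4

Yes, parity is correct (4 ones)


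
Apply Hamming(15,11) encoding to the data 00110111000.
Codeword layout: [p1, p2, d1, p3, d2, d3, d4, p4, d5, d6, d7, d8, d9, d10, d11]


Parity bits: p1=0, p2=0, p3=1, p4=1

000101110111000


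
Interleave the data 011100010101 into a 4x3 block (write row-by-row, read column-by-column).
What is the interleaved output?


Matrix:
  011
  100
  010
  101
Read columns: 010110101001

010110101001


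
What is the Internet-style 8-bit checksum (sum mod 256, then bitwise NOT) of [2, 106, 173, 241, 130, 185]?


Sum = 837 mod 256 = 69
Complement = 186

186


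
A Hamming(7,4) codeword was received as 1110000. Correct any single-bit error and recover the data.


Syndrome = 0: no error detected

Data: 1000 (no errors)


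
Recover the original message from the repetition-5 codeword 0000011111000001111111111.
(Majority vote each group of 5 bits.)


Groups: 00000, 11111, 00000, 11111, 11111
Majority votes: 01011

01011


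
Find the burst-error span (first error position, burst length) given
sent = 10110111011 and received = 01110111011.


XOR: 11000000000

Burst at position 0, length 2


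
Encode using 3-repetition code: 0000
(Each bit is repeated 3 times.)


Each bit -> 3 copies

000000000000


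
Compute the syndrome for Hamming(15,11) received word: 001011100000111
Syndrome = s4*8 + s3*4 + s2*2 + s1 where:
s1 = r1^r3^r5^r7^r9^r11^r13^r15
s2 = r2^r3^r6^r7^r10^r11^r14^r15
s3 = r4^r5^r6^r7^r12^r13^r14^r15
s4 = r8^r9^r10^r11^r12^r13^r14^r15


s1=1, s2=1, s3=0, s4=1

Syndrome = 11 (error at position 11)


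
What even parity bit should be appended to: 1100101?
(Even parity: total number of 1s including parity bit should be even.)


Number of 1s in data: 4
Parity bit: 0

0


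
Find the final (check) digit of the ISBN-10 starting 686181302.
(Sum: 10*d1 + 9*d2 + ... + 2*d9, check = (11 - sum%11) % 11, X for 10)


Weighted sum: 256
256 mod 11 = 3

Check digit: 8


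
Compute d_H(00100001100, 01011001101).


XOR: 01111000001
Count of 1s: 5

5


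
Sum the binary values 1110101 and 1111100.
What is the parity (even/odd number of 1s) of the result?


1110101 = 117
1111100 = 124
Sum = 241 = 11110001
1s count = 5

odd parity (5 ones in 11110001)


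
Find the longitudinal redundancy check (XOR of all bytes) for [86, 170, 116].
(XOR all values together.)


XOR chain: 86 ^ 170 ^ 116 = 136

136


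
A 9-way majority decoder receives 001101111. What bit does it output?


Ones: 6 out of 9
Threshold: 5

1 (6/9 voted 1)


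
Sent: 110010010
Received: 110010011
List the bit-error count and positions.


XOR: 000000001

1 error(s) at position(s): 8


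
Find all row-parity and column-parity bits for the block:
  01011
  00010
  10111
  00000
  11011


Row parities: 11000
Column parities: 00101

Row P: 11000, Col P: 00101, Corner: 0


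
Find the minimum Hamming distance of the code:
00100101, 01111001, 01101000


Comparing all pairs, minimum distance: 2
Can detect 1 errors, correct 0 errors

2


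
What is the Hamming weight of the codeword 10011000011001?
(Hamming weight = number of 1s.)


Counting 1s in 10011000011001

6


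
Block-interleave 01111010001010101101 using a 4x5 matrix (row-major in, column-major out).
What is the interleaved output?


Matrix:
  01111
  01000
  10101
  01101
Read columns: 00101101101110001011

00101101101110001011


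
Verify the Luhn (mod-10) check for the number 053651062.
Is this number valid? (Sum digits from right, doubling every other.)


Luhn sum = 19
19 mod 10 = 9

Invalid (Luhn sum mod 10 = 9)


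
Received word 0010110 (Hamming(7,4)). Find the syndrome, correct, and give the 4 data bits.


Syndrome = 0: no error detected

Data: 1110 (no errors)


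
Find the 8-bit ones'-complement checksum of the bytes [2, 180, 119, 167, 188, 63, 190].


Sum = 909 mod 256 = 141
Complement = 114

114


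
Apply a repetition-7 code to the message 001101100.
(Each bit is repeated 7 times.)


Each bit -> 7 copies

000000000000001111111111111100000001111111111111100000000000000


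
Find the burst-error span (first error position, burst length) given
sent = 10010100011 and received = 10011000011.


XOR: 00001100000

Burst at position 4, length 2


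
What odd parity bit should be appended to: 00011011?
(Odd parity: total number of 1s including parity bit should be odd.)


Number of 1s in data: 4
Parity bit: 1

1


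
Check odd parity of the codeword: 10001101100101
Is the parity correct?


Number of 1s: 7

Yes, parity is correct (7 ones)


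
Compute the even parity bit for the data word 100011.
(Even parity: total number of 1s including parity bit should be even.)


Number of 1s in data: 3
Parity bit: 1

1


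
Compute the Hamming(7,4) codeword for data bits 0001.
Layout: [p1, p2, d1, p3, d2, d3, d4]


Parity bits: p1=1, p2=1, p3=1

1101001


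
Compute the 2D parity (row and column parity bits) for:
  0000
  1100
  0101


Row parities: 000
Column parities: 1001

Row P: 000, Col P: 1001, Corner: 0


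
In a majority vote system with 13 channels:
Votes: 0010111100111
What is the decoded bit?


Ones: 8 out of 13
Threshold: 7

1 (8/13 voted 1)


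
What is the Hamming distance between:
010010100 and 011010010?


XOR: 001000110
Count of 1s: 3

3


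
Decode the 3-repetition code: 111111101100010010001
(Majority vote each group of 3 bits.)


Groups: 111, 111, 101, 100, 010, 010, 001
Majority votes: 1110000

1110000


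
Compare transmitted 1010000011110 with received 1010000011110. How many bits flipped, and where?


XOR: 0000000000000

0 errors (received matches sent)


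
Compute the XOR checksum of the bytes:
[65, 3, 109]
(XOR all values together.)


XOR chain: 65 ^ 3 ^ 109 = 47

47


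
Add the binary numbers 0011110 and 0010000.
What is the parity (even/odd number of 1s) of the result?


0011110 = 30
0010000 = 16
Sum = 46 = 101110
1s count = 4

even parity (4 ones in 101110)


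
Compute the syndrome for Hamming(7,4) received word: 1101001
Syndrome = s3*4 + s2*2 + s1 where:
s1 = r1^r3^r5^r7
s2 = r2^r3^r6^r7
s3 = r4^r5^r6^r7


s1=0, s2=0, s3=0

Syndrome = 0 (no error)


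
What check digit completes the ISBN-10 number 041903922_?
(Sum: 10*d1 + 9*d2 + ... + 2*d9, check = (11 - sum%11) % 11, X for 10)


Weighted sum: 168
168 mod 11 = 3

Check digit: 8


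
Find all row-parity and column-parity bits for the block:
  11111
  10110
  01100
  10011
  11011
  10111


Row parities: 110100
Column parities: 11010

Row P: 110100, Col P: 11010, Corner: 1


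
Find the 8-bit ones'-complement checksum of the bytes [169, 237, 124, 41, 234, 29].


Sum = 834 mod 256 = 66
Complement = 189

189


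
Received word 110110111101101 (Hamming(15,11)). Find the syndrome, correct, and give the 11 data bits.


Syndrome = 0: no error detected

Data: 01011101101 (no errors)


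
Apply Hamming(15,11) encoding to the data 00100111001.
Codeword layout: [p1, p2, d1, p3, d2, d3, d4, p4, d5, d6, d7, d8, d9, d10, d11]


Parity bits: p1=0, p2=0, p3=1, p4=0

000101000111001


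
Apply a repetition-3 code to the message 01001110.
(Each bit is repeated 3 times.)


Each bit -> 3 copies

000111000000111111111000


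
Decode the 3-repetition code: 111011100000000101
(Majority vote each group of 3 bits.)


Groups: 111, 011, 100, 000, 000, 101
Majority votes: 110001

110001


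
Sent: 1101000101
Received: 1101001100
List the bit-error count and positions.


XOR: 0000001001

2 error(s) at position(s): 6, 9


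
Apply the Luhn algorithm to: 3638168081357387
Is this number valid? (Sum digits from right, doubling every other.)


Luhn sum = 82
82 mod 10 = 2

Invalid (Luhn sum mod 10 = 2)


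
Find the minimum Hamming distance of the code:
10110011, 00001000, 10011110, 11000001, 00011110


Comparing all pairs, minimum distance: 1
Can detect 0 errors, correct 0 errors

1


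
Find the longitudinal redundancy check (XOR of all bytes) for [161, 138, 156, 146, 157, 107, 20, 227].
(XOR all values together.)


XOR chain: 161 ^ 138 ^ 156 ^ 146 ^ 157 ^ 107 ^ 20 ^ 227 = 36

36


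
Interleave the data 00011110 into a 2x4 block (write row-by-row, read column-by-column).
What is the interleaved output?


Matrix:
  0001
  1110
Read columns: 01010110

01010110


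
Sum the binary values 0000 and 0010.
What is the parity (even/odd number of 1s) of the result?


0000 = 0
0010 = 2
Sum = 2 = 10
1s count = 1

odd parity (1 ones in 10)


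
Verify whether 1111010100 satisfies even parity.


Number of 1s: 6

Yes, parity is correct (6 ones)


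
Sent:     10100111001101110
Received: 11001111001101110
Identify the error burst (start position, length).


XOR: 01101000000000000

Burst at position 1, length 4


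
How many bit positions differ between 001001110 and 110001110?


XOR: 111000000
Count of 1s: 3

3


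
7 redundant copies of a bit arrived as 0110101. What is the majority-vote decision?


Ones: 4 out of 7
Threshold: 4

1 (4/7 voted 1)


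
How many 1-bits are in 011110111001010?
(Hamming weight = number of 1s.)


Counting 1s in 011110111001010

9


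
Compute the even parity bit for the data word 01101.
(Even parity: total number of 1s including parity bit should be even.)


Number of 1s in data: 3
Parity bit: 1

1


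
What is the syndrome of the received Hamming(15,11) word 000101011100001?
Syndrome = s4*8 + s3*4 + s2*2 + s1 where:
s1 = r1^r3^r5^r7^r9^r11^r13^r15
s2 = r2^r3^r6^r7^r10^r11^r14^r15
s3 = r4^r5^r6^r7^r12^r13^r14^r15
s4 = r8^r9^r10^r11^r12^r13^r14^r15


s1=0, s2=1, s3=1, s4=0

Syndrome = 6 (error at position 6)


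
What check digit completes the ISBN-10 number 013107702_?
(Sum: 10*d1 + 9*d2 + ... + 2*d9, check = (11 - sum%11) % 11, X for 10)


Weighted sum: 107
107 mod 11 = 8

Check digit: 3


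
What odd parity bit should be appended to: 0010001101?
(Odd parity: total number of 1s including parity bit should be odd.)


Number of 1s in data: 4
Parity bit: 1

1


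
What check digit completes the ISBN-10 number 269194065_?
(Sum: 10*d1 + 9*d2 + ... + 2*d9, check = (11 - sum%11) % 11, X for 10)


Weighted sum: 255
255 mod 11 = 2

Check digit: 9


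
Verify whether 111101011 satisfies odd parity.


Number of 1s: 7

Yes, parity is correct (7 ones)


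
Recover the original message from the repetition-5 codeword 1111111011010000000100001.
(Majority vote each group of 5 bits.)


Groups: 11111, 11011, 01000, 00001, 00001
Majority votes: 11000

11000


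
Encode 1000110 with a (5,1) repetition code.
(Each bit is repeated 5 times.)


Each bit -> 5 copies

11111000000000000000111111111100000


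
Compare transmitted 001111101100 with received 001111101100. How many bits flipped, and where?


XOR: 000000000000

0 errors (received matches sent)


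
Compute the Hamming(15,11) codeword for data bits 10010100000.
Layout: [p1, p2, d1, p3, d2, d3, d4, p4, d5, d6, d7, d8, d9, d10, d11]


Parity bits: p1=0, p2=1, p3=1, p4=1

011100110100000


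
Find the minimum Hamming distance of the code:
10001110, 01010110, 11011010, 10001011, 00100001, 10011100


Comparing all pairs, minimum distance: 2
Can detect 1 errors, correct 0 errors

2


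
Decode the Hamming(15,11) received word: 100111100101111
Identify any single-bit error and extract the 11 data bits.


Syndrome = 11: error at position 11

Data: 01110111111 (corrected bit 11)


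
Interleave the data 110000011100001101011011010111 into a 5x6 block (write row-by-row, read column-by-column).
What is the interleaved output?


Matrix:
  110000
  011100
  001101
  011011
  010111
Read columns: 100001101101110011010001100111

100001101101110011010001100111


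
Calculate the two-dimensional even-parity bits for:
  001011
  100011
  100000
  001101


Row parities: 1111
Column parities: 000101

Row P: 1111, Col P: 000101, Corner: 0


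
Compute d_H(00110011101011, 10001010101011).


XOR: 10111001000000
Count of 1s: 5

5


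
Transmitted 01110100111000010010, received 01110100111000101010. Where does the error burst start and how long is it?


XOR: 00000000000000111000

Burst at position 14, length 3


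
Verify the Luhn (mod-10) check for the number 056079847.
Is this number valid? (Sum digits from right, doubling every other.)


Luhn sum = 46
46 mod 10 = 6

Invalid (Luhn sum mod 10 = 6)


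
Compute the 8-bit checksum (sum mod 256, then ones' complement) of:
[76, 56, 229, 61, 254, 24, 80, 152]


Sum = 932 mod 256 = 164
Complement = 91

91


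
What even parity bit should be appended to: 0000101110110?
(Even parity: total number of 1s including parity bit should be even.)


Number of 1s in data: 6
Parity bit: 0

0


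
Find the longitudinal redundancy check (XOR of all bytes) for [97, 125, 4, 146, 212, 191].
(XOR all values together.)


XOR chain: 97 ^ 125 ^ 4 ^ 146 ^ 212 ^ 191 = 225

225


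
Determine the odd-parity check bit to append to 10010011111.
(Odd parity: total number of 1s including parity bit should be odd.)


Number of 1s in data: 7
Parity bit: 0

0


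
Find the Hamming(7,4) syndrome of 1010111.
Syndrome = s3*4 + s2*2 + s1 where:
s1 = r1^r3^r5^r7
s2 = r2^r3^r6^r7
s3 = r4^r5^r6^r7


s1=0, s2=1, s3=1

Syndrome = 6 (error at position 6)


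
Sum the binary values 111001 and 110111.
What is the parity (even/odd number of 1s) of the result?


111001 = 57
110111 = 55
Sum = 112 = 1110000
1s count = 3

odd parity (3 ones in 1110000)


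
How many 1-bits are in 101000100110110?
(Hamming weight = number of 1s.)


Counting 1s in 101000100110110

7


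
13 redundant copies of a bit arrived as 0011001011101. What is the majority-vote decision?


Ones: 7 out of 13
Threshold: 7

1 (7/13 voted 1)


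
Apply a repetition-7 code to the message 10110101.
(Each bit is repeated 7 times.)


Each bit -> 7 copies

11111110000000111111111111110000000111111100000001111111


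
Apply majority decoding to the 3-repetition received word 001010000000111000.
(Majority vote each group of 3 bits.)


Groups: 001, 010, 000, 000, 111, 000
Majority votes: 000010

000010


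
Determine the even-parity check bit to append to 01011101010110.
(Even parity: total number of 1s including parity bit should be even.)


Number of 1s in data: 8
Parity bit: 0

0


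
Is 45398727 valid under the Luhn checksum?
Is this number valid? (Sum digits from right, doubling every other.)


Luhn sum = 53
53 mod 10 = 3

Invalid (Luhn sum mod 10 = 3)


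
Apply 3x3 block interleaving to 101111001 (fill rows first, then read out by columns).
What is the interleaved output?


Matrix:
  101
  111
  001
Read columns: 110010111

110010111


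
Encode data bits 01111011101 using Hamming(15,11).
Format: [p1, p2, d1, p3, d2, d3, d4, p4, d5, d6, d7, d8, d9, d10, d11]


Parity bits: p1=0, p2=0, p3=0, p4=1

000011111011101


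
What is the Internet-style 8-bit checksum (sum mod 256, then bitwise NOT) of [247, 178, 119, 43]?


Sum = 587 mod 256 = 75
Complement = 180

180


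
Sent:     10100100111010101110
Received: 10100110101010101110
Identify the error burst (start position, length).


XOR: 00000010010000000000

Burst at position 6, length 4


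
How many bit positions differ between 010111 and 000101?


XOR: 010010
Count of 1s: 2

2


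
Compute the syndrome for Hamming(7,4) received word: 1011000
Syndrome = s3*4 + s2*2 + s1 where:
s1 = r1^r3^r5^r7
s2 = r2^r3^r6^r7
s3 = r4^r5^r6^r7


s1=0, s2=1, s3=1

Syndrome = 6 (error at position 6)


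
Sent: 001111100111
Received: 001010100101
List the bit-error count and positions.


XOR: 000101000010

3 error(s) at position(s): 3, 5, 10


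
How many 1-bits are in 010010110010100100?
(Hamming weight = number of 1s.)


Counting 1s in 010010110010100100

7


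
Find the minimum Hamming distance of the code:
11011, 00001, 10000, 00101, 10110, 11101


Comparing all pairs, minimum distance: 1
Can detect 0 errors, correct 0 errors

1


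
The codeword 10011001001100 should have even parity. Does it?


Number of 1s: 6

Yes, parity is correct (6 ones)


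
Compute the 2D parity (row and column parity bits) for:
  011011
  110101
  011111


Row parities: 001
Column parities: 110001

Row P: 001, Col P: 110001, Corner: 1


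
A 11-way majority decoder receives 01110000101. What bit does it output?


Ones: 5 out of 11
Threshold: 6

0 (5/11 voted 1)


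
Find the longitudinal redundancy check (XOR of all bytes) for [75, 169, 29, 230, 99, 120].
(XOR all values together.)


XOR chain: 75 ^ 169 ^ 29 ^ 230 ^ 99 ^ 120 = 2

2


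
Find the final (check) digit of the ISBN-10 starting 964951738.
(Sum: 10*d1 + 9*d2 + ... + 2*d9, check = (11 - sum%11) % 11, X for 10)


Weighted sum: 327
327 mod 11 = 8

Check digit: 3


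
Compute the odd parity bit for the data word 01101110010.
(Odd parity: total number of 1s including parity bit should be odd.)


Number of 1s in data: 6
Parity bit: 1

1


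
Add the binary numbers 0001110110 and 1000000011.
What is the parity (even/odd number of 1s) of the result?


0001110110 = 118
1000000011 = 515
Sum = 633 = 1001111001
1s count = 6

even parity (6 ones in 1001111001)


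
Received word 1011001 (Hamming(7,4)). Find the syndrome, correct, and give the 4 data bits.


Syndrome = 1: error at position 1

Data: 1001 (corrected bit 1)


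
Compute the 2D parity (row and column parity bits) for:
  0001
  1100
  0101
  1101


Row parities: 1001
Column parities: 0101

Row P: 1001, Col P: 0101, Corner: 0


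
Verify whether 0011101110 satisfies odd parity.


Number of 1s: 6

No, parity error (6 ones)


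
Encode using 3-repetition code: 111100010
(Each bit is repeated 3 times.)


Each bit -> 3 copies

111111111111000000000111000


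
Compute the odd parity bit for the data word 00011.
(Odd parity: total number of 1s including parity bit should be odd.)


Number of 1s in data: 2
Parity bit: 1

1


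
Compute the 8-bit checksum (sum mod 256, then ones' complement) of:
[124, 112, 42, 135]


Sum = 413 mod 256 = 157
Complement = 98

98


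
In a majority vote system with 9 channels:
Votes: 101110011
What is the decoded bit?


Ones: 6 out of 9
Threshold: 5

1 (6/9 voted 1)


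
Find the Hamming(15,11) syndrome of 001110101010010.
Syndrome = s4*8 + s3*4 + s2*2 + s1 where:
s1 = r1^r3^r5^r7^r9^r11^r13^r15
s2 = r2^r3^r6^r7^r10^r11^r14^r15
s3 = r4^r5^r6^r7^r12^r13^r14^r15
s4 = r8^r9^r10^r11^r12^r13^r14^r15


s1=1, s2=0, s3=0, s4=1

Syndrome = 9 (error at position 9)


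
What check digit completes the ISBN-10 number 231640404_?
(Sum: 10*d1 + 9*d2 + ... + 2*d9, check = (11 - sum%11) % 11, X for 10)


Weighted sum: 145
145 mod 11 = 2

Check digit: 9


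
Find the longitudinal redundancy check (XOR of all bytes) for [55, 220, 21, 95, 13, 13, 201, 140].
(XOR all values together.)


XOR chain: 55 ^ 220 ^ 21 ^ 95 ^ 13 ^ 13 ^ 201 ^ 140 = 228

228


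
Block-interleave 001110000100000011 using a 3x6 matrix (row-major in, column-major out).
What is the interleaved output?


Matrix:
  001110
  000100
  000011
Read columns: 000000100110101001

000000100110101001


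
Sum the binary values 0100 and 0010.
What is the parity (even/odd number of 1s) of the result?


0100 = 4
0010 = 2
Sum = 6 = 110
1s count = 2

even parity (2 ones in 110)


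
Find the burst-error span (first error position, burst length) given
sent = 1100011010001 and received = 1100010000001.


XOR: 0000001010000

Burst at position 6, length 3


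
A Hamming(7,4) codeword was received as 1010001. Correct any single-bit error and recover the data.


Syndrome = 5: error at position 5

Data: 1101 (corrected bit 5)


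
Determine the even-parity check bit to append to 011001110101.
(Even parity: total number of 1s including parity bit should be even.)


Number of 1s in data: 7
Parity bit: 1

1


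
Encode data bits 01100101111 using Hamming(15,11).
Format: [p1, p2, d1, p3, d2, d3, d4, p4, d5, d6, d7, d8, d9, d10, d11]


Parity bits: p1=1, p2=0, p3=0, p4=1

100011010101111


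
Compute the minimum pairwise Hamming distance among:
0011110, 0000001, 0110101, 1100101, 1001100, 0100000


Comparing all pairs, minimum distance: 2
Can detect 1 errors, correct 0 errors

2
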